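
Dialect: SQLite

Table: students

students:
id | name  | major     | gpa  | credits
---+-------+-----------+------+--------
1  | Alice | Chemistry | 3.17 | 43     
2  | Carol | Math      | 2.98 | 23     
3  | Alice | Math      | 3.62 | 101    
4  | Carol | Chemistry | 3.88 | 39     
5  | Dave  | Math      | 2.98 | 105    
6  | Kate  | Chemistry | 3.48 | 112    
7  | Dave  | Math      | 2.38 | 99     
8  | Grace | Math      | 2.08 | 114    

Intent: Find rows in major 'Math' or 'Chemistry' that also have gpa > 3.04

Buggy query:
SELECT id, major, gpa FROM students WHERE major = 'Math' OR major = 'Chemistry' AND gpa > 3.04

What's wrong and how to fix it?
Bug: Without parentheses, AND is evaluated before OR, so the gpa filter only applies to the 'Chemistry' branch

Fix: Add parentheses around the OR so the AND applies to both alternatives

Corrected query:
SELECT id, major, gpa FROM students WHERE (major = 'Math' OR major = 'Chemistry') AND gpa > 3.04

Result:
id | major     | gpa 
---+-----------+-----
1  | Chemistry | 3.17
3  | Math      | 3.62
4  | Chemistry | 3.88
6  | Chemistry | 3.48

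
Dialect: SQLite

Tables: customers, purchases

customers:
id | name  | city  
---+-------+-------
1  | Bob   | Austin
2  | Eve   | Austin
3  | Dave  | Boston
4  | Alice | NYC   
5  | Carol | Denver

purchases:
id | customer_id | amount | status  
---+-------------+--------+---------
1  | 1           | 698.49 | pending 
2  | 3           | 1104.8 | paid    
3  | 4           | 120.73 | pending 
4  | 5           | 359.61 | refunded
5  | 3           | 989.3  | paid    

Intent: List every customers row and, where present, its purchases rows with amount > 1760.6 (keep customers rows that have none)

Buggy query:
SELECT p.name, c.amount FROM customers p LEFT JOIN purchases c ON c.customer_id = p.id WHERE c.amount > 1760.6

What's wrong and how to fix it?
Bug: Filtering c.amount in WHERE discards the NULL rows produced by LEFT JOIN, turning it into an inner join

Fix: Put 'c.amount > 1760.6' in the JOIN's ON clause instead of WHERE

Corrected query:
SELECT p.name, c.amount FROM customers p LEFT JOIN purchases c ON c.customer_id = p.id AND c.amount > 1760.6

Result:
name  | amount
------+-------
Bob   | NULL  
Eve   | NULL  
Dave  | NULL  
Alice | NULL  
Carol | NULL  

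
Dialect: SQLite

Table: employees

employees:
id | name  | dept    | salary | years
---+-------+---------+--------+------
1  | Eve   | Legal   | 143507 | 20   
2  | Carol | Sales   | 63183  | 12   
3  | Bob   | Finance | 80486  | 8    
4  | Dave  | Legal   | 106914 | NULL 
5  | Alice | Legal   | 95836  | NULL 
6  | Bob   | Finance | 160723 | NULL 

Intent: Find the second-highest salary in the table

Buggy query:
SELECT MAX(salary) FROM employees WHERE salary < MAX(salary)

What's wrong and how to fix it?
Bug: MAX(salary) on the right of the comparison is an aggregate-in-WHERE error

Fix: Compute the overall MAX in a subquery, then take MAX of rows below it

Corrected query:
SELECT MAX(salary) FROM employees WHERE salary < (SELECT MAX(salary) FROM employees)

Result:
MAX(salary)
-----------
143507     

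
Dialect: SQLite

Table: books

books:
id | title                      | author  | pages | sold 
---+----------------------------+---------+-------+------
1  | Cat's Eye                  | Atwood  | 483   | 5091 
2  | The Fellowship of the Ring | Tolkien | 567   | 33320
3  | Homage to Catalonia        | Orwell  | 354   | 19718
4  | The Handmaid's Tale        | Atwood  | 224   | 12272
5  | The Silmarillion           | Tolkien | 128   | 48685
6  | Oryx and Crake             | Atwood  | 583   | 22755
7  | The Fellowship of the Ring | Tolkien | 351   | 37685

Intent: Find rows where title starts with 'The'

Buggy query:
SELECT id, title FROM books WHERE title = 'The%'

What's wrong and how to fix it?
Bug: Wildcards only work with LIKE; '=' treats '%' as a literal character

Fix: Use LIKE for wildcard pattern matching

Corrected query:
SELECT id, title FROM books WHERE title LIKE 'The%'

Result:
id | title                     
---+---------------------------
2  | The Fellowship of the Ring
4  | The Handmaid's Tale       
5  | The Silmarillion          
7  | The Fellowship of the Ring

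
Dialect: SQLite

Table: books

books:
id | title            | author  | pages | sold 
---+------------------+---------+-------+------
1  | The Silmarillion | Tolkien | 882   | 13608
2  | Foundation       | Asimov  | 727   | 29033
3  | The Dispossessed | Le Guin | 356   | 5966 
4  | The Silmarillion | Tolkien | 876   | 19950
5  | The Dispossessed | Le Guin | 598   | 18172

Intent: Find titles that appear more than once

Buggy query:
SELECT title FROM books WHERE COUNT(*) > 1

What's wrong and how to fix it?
Bug: COUNT(*) is an aggregate and cannot be used in WHERE

Fix: GROUP BY title, then filter groups with HAVING COUNT(*) > 1

Corrected query:
SELECT title FROM books GROUP BY title HAVING COUNT(*) > 1

Result:
title           
----------------
The Dispossessed
The Silmarillion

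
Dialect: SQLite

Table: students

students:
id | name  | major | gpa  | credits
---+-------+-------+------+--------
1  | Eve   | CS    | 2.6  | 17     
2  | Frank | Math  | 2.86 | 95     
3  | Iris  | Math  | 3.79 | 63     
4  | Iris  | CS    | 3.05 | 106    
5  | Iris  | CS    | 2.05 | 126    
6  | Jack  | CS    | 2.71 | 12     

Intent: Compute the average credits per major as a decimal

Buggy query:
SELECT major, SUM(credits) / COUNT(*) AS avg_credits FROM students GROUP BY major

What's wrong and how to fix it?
Bug: Both operands are integers, so '/' performs integer division and truncates

Fix: Cast one side to REAL so the division keeps the fractional part

Corrected query:
SELECT major, SUM(credits) * 1.0 / COUNT(*) AS avg_credits FROM students GROUP BY major

Result:
major | avg_credits
------+------------
CS    | 65.25      
Math  | 79         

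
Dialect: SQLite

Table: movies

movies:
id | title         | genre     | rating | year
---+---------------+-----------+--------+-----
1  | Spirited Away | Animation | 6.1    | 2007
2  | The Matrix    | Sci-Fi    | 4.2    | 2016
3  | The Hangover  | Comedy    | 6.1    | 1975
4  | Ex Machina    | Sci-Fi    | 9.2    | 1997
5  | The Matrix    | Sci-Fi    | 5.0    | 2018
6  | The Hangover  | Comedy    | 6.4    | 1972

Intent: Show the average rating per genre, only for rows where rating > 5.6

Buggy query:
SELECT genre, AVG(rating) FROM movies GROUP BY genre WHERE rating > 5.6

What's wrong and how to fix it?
Bug: WHERE cannot follow GROUP BY

Fix: Move the WHERE clause before GROUP BY

Corrected query:
SELECT genre, AVG(rating) FROM movies WHERE rating > 5.6 GROUP BY genre

Result:
genre     | AVG(rating)
----------+------------
Animation | 6.1        
Comedy    | 6.25       
Sci-Fi    | 9.2        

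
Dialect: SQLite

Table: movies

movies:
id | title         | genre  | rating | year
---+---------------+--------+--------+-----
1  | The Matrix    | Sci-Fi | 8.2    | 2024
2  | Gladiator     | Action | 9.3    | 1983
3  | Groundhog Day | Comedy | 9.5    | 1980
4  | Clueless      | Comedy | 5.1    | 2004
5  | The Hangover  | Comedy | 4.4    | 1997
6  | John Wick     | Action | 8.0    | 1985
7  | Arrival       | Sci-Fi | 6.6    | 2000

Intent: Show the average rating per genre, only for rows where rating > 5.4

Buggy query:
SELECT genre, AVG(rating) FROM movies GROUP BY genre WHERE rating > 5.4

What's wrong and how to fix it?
Bug: WHERE cannot follow GROUP BY

Fix: Place WHERE between FROM and GROUP BY

Corrected query:
SELECT genre, AVG(rating) FROM movies WHERE rating > 5.4 GROUP BY genre

Result:
genre  | AVG(rating)
-------+------------
Action | 8.65       
Comedy | 9.5        
Sci-Fi | 7.4        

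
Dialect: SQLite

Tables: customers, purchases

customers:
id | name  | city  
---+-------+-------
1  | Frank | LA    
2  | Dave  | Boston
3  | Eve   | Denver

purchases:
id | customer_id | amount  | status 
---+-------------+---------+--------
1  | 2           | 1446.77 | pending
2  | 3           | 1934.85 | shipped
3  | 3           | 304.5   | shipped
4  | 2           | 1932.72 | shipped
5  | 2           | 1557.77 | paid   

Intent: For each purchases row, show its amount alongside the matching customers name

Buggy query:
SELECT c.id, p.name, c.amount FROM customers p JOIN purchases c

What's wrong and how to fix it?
Bug: Missing join condition: each purchases row is matched to all customers rows instead of just its own

Fix: Add ON c.customer_id = p.id to the JOIN

Corrected query:
SELECT c.id, p.name, c.amount FROM customers p JOIN purchases c ON c.customer_id = p.id

Result:
id | name | amount 
---+------+--------
1  | Dave | 1446.77
2  | Eve  | 1934.85
3  | Eve  | 304.5  
4  | Dave | 1932.72
5  | Dave | 1557.77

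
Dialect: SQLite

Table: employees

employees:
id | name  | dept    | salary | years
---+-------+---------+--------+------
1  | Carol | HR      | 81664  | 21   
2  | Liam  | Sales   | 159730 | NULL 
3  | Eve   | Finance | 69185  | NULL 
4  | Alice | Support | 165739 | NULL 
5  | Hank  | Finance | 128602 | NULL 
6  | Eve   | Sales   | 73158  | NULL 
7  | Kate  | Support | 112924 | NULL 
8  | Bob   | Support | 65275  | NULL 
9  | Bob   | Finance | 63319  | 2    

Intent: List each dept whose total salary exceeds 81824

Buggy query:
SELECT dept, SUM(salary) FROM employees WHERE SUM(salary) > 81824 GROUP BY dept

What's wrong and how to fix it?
Bug: Aggregate functions cannot appear in a WHERE clause

Fix: Move the aggregate condition to a HAVING clause

Corrected query:
SELECT dept, SUM(salary) FROM employees GROUP BY dept HAVING SUM(salary) > 81824

Result:
dept    | SUM(salary)
--------+------------
Finance | 261106     
Sales   | 232888     
Support | 343938     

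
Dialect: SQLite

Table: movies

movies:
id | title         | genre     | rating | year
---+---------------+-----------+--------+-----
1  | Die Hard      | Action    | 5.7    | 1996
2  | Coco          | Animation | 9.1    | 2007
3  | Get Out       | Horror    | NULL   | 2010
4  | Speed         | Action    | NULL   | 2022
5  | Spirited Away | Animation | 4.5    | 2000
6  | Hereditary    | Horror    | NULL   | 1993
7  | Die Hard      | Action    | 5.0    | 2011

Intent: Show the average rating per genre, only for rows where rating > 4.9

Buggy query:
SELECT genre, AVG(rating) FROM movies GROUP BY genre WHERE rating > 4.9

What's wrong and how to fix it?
Bug: Row-level WHERE must come before GROUP BY in the clause order

Fix: Move the WHERE clause before GROUP BY

Corrected query:
SELECT genre, AVG(rating) FROM movies WHERE rating > 4.9 GROUP BY genre

Result:
genre     | AVG(rating)
----------+------------
Action    | 5.35       
Animation | 9.1        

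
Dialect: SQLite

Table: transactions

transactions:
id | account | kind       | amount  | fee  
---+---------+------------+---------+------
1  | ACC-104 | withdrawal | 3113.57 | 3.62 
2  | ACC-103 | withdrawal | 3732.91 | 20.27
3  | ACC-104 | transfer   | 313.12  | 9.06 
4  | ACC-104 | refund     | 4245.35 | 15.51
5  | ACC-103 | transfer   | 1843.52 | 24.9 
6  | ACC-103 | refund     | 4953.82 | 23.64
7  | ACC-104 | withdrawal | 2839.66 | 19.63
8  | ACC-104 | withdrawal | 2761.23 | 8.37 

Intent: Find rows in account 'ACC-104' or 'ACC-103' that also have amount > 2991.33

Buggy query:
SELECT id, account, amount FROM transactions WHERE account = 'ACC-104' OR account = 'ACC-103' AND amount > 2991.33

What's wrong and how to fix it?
Bug: AND binds tighter than OR, so this parses as account = 'ACC-104' OR (account = 'ACC-103' AND amount > 2991.33)

Fix: Add parentheses around the OR so the AND applies to both alternatives

Corrected query:
SELECT id, account, amount FROM transactions WHERE (account = 'ACC-104' OR account = 'ACC-103') AND amount > 2991.33

Result:
id | account | amount 
---+---------+--------
1  | ACC-104 | 3113.57
2  | ACC-103 | 3732.91
4  | ACC-104 | 4245.35
6  | ACC-103 | 4953.82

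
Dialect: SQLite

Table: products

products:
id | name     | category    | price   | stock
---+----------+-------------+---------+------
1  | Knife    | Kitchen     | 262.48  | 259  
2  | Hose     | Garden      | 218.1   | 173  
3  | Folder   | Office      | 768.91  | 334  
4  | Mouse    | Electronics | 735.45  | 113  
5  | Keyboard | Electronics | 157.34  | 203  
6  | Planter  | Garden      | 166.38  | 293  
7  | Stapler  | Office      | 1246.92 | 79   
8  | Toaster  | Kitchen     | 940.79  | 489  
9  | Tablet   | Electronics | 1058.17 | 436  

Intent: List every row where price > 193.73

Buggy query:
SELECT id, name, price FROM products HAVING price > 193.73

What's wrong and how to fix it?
Bug: This is a non-aggregate query (no GROUP BY, no aggregates), so in SQLite the HAVING clause is invalid here; a row-level condition belongs in WHERE

Fix: Use WHERE for row-level filtering

Corrected query:
SELECT id, name, price FROM products WHERE price > 193.73

Result:
id | name    | price  
---+---------+--------
1  | Knife   | 262.48 
2  | Hose    | 218.1  
3  | Folder  | 768.91 
4  | Mouse   | 735.45 
7  | Stapler | 1246.92
8  | Toaster | 940.79 
9  | Tablet  | 1058.17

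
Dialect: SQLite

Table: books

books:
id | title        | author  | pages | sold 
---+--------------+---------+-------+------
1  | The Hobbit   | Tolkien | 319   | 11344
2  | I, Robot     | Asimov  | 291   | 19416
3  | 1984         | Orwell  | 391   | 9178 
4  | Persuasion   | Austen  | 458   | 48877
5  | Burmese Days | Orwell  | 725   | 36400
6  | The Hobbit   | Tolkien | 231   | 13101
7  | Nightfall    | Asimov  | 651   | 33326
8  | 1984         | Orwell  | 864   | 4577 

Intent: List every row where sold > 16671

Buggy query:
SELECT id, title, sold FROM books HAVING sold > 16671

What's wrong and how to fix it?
Bug: HAVING filters the output of aggregation, but this query has no GROUP BY and no aggregate functions, so SQLite rejects it (HAVING clause on a non-aggregate query); the condition here is per row

Fix: Replace HAVING with WHERE since the condition applies to individual rows

Corrected query:
SELECT id, title, sold FROM books WHERE sold > 16671

Result:
id | title        | sold 
---+--------------+------
2  | I, Robot     | 19416
4  | Persuasion   | 48877
5  | Burmese Days | 36400
7  | Nightfall    | 33326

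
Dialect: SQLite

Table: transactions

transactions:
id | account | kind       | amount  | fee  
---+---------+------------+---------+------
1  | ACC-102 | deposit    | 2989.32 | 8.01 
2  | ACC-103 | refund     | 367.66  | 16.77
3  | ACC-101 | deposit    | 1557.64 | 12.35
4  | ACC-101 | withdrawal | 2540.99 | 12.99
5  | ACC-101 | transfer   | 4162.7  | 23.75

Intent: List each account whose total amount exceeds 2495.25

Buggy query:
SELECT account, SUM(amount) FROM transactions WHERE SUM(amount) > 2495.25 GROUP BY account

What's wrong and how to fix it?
Bug: SUM(amount) is an aggregate, but WHERE filters rows before aggregation

Fix: Move the aggregate condition to a HAVING clause

Corrected query:
SELECT account, SUM(amount) FROM transactions GROUP BY account HAVING SUM(amount) > 2495.25

Result:
account | SUM(amount)
--------+------------
ACC-101 | 8261.33    
ACC-102 | 2989.32    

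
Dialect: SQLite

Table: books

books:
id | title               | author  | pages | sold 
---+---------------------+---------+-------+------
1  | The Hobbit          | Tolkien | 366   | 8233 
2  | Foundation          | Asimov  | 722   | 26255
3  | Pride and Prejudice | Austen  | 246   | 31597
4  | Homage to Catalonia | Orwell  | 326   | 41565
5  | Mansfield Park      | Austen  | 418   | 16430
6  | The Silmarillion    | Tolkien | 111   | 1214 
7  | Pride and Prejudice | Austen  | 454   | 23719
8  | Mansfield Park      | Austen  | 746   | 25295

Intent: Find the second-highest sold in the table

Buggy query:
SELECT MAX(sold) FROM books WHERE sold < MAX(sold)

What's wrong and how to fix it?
Bug: MAX(sold) on the right of the comparison is an aggregate-in-WHERE error

Fix: Put the inner MAX in a scalar subquery

Corrected query:
SELECT MAX(sold) FROM books WHERE sold < (SELECT MAX(sold) FROM books)

Result:
MAX(sold)
---------
31597    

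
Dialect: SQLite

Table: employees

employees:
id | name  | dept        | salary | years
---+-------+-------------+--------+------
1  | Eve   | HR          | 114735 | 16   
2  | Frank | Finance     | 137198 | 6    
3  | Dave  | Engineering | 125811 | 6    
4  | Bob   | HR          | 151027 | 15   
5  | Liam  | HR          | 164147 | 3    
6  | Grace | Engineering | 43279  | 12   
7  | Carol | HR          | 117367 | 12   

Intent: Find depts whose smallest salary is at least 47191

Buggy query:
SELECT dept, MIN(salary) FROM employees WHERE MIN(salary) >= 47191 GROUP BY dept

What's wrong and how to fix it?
Bug: Aggregates like MIN are computed per group after WHERE runs

Fix: Replace WHERE with HAVING after the GROUP BY

Corrected query:
SELECT dept, MIN(salary) FROM employees GROUP BY dept HAVING MIN(salary) >= 47191

Result:
dept    | MIN(salary)
--------+------------
Finance | 137198     
HR      | 114735     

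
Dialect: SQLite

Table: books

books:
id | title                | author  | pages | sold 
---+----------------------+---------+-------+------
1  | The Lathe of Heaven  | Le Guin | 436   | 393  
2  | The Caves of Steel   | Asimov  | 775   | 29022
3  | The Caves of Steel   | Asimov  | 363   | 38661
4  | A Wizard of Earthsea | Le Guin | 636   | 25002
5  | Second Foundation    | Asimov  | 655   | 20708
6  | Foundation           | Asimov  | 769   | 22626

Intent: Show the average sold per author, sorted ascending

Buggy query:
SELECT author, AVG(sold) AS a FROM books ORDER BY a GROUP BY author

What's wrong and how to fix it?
Bug: GROUP BY must precede ORDER BY

Fix: Reorder: SELECT … FROM … GROUP BY … ORDER BY …

Corrected query:
SELECT author, AVG(sold) AS a FROM books GROUP BY author ORDER BY a

Result:
author  | a       
--------+---------
Le Guin | 12697.5 
Asimov  | 27754.25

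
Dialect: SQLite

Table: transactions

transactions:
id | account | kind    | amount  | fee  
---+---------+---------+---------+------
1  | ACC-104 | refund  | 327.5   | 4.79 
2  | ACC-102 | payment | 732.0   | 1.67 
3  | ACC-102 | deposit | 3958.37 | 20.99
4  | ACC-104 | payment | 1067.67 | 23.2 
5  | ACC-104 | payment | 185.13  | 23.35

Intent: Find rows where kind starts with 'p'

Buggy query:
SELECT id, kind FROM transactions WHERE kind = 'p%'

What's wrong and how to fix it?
Bug: '=' compares the literal string including the % character; pattern matching needs LIKE

Fix: Use LIKE for wildcard pattern matching

Corrected query:
SELECT id, kind FROM transactions WHERE kind LIKE 'p%'

Result:
id | kind   
---+--------
2  | payment
4  | payment
5  | payment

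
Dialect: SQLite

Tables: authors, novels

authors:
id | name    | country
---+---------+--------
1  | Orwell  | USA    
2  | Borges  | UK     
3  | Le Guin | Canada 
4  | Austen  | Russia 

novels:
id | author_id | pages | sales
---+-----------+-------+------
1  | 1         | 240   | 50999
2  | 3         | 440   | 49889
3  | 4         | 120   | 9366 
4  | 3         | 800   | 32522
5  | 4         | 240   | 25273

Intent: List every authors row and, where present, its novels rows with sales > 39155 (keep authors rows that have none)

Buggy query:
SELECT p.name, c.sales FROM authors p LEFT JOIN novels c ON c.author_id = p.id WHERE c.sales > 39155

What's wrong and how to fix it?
Bug: Filtering c.sales in WHERE discards the NULL rows produced by LEFT JOIN, turning it into an inner join

Fix: Move the right-table condition into the ON clause so unmatched parents are kept

Corrected query:
SELECT p.name, c.sales FROM authors p LEFT JOIN novels c ON c.author_id = p.id AND c.sales > 39155

Result:
name    | sales
--------+------
Orwell  | 50999
Borges  | NULL 
Le Guin | 49889
Austen  | NULL 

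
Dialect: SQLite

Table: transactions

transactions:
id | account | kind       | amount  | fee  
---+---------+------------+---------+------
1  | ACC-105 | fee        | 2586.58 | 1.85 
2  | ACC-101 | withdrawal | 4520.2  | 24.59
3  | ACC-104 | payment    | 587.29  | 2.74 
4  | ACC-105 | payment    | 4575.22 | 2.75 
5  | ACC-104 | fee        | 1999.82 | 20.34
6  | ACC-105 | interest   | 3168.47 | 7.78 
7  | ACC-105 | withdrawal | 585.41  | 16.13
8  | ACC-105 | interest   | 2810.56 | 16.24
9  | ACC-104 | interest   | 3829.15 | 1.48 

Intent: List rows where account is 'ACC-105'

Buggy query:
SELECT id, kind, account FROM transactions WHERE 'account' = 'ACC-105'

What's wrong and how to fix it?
Bug: Single quotes denote string literals in SQL; the column name is being compared as a constant string

Fix: Reference the column as account without single quotes

Corrected query:
SELECT id, kind, account FROM transactions WHERE account = 'ACC-105'

Result:
id | kind       | account
---+------------+--------
1  | fee        | ACC-105
4  | payment    | ACC-105
6  | interest   | ACC-105
7  | withdrawal | ACC-105
8  | interest   | ACC-105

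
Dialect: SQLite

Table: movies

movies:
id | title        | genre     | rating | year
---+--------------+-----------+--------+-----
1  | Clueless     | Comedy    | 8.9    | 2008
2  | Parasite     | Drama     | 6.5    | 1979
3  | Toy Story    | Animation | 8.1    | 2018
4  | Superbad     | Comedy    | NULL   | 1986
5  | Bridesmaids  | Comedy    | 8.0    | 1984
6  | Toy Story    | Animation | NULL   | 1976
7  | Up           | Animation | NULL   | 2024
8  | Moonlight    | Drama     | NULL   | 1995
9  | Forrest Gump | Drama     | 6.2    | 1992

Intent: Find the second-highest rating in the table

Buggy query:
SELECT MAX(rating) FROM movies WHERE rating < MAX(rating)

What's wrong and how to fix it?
Bug: The inner MAX is an aggregate inside WHERE, which is not allowed

Fix: Compute the overall MAX in a subquery, then take MAX of rows below it

Corrected query:
SELECT MAX(rating) FROM movies WHERE rating < (SELECT MAX(rating) FROM movies)

Result:
MAX(rating)
-----------
8.1        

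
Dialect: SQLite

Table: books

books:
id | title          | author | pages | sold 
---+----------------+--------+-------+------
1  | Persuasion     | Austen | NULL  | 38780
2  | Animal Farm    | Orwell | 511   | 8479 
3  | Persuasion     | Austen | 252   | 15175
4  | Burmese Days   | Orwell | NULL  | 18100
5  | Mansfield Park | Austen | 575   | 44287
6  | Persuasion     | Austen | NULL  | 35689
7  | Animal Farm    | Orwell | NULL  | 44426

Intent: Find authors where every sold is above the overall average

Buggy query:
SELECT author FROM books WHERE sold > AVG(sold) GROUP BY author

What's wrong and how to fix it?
Bug: AVG() is an aggregate; it can't sit directly in WHERE

Fix: Use a subquery for AVG and a HAVING MIN(...) filter so the condition holds for every row in the group

Corrected query:
SELECT author FROM books GROUP BY author HAVING MIN(sold) > (SELECT AVG(sold) FROM books)

Result:
(no rows)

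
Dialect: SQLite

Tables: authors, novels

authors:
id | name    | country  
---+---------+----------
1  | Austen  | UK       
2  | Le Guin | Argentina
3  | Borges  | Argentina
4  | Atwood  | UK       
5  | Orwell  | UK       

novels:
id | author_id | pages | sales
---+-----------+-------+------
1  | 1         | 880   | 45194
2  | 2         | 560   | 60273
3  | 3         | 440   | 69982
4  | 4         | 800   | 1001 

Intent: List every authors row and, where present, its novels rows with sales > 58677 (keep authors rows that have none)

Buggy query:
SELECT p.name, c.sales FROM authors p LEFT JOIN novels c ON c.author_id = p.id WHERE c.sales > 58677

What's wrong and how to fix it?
Bug: A WHERE condition on the right-hand table after LEFT JOIN drops unmatched parents

Fix: Put 'c.sales > 58677' in the JOIN's ON clause instead of WHERE

Corrected query:
SELECT p.name, c.sales FROM authors p LEFT JOIN novels c ON c.author_id = p.id AND c.sales > 58677

Result:
name    | sales
--------+------
Austen  | NULL 
Le Guin | 60273
Borges  | 69982
Atwood  | NULL 
Orwell  | NULL 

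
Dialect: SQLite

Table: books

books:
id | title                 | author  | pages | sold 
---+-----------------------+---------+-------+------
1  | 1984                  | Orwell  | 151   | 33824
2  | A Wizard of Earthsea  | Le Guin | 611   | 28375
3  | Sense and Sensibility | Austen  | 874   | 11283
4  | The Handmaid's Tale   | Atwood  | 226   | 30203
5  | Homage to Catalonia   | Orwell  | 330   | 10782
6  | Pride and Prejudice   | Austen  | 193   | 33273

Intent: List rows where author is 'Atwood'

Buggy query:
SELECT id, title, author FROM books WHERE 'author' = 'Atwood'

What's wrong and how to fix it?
Bug: Single quotes denote string literals in SQL; the column name is being compared as a constant string

Fix: Remove the quotes around the column name (or use double quotes for an identifier)

Corrected query:
SELECT id, title, author FROM books WHERE author = 'Atwood'

Result:
id | title               | author
---+---------------------+-------
4  | The Handmaid's Tale | Atwood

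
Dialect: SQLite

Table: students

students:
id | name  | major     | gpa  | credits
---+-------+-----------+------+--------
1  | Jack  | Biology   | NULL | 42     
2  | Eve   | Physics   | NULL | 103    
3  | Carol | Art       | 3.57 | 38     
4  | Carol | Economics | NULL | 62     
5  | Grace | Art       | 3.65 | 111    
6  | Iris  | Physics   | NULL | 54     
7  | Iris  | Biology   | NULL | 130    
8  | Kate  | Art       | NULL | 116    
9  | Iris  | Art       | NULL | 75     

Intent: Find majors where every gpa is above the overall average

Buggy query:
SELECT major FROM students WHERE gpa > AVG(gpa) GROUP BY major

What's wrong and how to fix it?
Bug: WHERE evaluates per row before aggregation, so AVG() is unavailable

Fix: Compute the overall average in a scalar subquery and compare each group's MIN against it in HAVING

Corrected query:
SELECT major FROM students GROUP BY major HAVING MIN(gpa) > (SELECT AVG(gpa) FROM students)

Result:
(no rows)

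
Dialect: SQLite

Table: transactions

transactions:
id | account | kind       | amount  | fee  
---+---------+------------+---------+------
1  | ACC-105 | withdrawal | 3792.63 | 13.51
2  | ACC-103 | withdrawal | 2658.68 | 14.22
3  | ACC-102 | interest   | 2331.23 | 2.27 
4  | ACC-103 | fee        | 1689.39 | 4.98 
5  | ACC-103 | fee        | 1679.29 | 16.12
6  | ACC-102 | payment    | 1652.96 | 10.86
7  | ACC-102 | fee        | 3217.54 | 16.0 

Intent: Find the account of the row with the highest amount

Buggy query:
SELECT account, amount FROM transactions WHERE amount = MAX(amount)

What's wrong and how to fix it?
Bug: MAX(amount) is an aggregate and cannot be used directly in WHERE

Fix: Wrap MAX in a scalar subquery so WHERE compares against a single value

Corrected query:
SELECT account, amount FROM transactions WHERE amount = (SELECT MAX(amount) FROM transactions)

Result:
account | amount 
--------+--------
ACC-105 | 3792.63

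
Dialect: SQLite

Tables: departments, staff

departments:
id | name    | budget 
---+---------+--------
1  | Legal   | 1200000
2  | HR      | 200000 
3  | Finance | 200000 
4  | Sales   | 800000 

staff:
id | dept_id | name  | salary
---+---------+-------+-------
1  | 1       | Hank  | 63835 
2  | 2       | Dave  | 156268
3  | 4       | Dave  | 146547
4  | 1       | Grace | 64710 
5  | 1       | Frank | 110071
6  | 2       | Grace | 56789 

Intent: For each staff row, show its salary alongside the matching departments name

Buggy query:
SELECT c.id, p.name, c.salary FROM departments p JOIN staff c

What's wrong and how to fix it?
Bug: JOIN with no ON clause produces a cartesian product; every staff row pairs with every departments row

Fix: Specify the join condition linking the foreign key to the parent id

Corrected query:
SELECT c.id, p.name, c.salary FROM departments p JOIN staff c ON c.dept_id = p.id

Result:
id | name  | salary
---+-------+-------
1  | Legal | 63835 
2  | HR    | 156268
3  | Sales | 146547
4  | Legal | 64710 
5  | Legal | 110071
6  | HR    | 56789 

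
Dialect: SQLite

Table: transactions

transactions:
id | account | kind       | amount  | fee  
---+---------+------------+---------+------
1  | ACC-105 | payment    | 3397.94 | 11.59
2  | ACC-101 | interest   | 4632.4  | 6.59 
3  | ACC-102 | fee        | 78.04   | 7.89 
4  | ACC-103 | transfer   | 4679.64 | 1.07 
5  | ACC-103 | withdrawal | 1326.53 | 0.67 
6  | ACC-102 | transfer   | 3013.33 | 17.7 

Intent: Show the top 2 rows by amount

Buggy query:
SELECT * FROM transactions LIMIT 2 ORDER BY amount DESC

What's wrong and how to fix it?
Bug: ORDER BY cannot follow LIMIT; LIMIT is the final clause

Fix: Sort with ORDER BY, then apply LIMIT

Corrected query:
SELECT * FROM transactions ORDER BY amount DESC LIMIT 2

Result:
id | account | kind     | amount  | fee 
---+---------+----------+---------+-----
4  | ACC-103 | transfer | 4679.64 | 1.07
2  | ACC-101 | interest | 4632.4  | 6.59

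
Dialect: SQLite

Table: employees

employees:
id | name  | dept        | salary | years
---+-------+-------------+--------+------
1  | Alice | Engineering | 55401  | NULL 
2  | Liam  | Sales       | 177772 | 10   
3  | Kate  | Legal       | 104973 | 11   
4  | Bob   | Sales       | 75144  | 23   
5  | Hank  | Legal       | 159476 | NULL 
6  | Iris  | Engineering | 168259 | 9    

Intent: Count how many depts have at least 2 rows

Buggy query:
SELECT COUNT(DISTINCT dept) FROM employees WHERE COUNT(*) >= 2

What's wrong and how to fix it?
Bug: COUNT(*) cannot appear in WHERE; the per-group count doesn't exist yet

Fix: Use a subquery that GROUPs and filters with HAVING, then count its rows

Corrected query:
SELECT COUNT(*) FROM (SELECT dept FROM employees GROUP BY dept HAVING COUNT(*) >= 2)

Result:
COUNT(*)
--------
3       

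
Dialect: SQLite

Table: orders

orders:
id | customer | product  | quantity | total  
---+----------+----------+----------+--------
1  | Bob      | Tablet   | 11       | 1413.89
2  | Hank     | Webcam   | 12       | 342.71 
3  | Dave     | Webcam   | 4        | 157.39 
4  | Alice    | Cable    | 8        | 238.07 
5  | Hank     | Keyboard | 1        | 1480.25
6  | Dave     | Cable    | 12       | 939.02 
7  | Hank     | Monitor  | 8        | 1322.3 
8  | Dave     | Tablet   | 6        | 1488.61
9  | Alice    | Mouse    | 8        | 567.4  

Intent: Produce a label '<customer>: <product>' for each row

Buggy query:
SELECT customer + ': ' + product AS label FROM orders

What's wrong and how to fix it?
Bug: '+' is numeric addition; on text columns SQLite converts them to 0 instead of concatenating

Fix: Use the || operator for string concatenation

Corrected query:
SELECT customer || ': ' || product AS label FROM orders

Result:
label         
--------------
Bob: Tablet   
Hank: Webcam  
Dave: Webcam  
Alice: Cable  
Hank: Keyboard
Dave: Cable   
Hank: Monitor 
Dave: Tablet  
Alice: Mouse  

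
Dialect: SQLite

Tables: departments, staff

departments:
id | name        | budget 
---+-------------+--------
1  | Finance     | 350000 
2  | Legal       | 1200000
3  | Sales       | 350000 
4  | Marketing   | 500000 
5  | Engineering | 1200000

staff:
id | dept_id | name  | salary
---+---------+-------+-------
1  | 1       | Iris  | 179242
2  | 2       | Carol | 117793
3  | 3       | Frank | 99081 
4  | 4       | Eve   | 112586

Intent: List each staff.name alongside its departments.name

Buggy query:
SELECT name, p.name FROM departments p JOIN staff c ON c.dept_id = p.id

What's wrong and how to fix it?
Bug: Both tables have a 'name' column; the unqualified reference is ambiguous

Fix: Qualify the column with its table alias (c.name)

Corrected query:
SELECT c.name, p.name FROM departments p JOIN staff c ON c.dept_id = p.id

Result:
name  | name     
------+----------
Iris  | Finance  
Carol | Legal    
Frank | Sales    
Eve   | Marketing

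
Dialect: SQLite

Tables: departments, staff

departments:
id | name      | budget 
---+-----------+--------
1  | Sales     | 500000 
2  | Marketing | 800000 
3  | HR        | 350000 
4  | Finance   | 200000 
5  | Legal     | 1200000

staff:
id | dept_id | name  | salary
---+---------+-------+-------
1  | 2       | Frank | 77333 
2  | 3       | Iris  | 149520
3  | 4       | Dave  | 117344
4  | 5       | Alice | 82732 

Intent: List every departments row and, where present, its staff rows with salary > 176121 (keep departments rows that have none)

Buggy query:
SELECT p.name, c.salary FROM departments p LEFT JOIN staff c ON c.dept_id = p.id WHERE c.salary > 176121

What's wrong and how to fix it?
Bug: Filtering c.salary in WHERE discards the NULL rows produced by LEFT JOIN, turning it into an inner join

Fix: Move the right-table condition into the ON clause so unmatched parents are kept

Corrected query:
SELECT p.name, c.salary FROM departments p LEFT JOIN staff c ON c.dept_id = p.id AND c.salary > 176121

Result:
name      | salary
----------+-------
Sales     | NULL  
Marketing | NULL  
HR        | NULL  
Finance   | NULL  
Legal     | NULL  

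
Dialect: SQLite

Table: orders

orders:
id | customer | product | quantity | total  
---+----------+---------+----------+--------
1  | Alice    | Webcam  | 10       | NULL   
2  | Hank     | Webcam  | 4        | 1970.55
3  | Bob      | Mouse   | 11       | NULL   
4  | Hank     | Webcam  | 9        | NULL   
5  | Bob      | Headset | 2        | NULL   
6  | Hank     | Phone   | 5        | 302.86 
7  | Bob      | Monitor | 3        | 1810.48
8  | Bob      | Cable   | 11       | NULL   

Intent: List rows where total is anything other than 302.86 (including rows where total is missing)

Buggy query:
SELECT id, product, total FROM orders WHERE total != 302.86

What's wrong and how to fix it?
Bug: 'total != 302.86' is unknown when total is NULL, so NULL rows are silently excluded

Fix: Add an explicit OR total IS NULL to include the missing-value rows

Corrected query:
SELECT id, product, total FROM orders WHERE total != 302.86 OR total IS NULL

Result:
id | product | total  
---+---------+--------
1  | Webcam  | NULL   
2  | Webcam  | 1970.55
3  | Mouse   | NULL   
4  | Webcam  | NULL   
5  | Headset | NULL   
7  | Monitor | 1810.48
8  | Cable   | NULL   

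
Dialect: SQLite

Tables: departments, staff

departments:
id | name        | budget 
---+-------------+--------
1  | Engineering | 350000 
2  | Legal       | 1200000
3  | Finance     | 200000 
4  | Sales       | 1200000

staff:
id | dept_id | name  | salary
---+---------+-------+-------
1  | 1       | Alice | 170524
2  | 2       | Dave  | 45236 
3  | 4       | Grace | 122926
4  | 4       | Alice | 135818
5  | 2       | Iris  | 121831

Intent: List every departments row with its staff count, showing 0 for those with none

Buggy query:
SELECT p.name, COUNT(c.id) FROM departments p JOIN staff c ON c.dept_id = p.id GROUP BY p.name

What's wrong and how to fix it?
Bug: An inner join excludes parents with zero children

Fix: Use LEFT JOIN so parents without children still appear (COUNT(c.id) gives 0)

Corrected query:
SELECT p.name, COUNT(c.id) FROM departments p LEFT JOIN staff c ON c.dept_id = p.id GROUP BY p.name

Result:
name        | COUNT(c.id)
------------+------------
Engineering | 1          
Finance     | 0          
Legal       | 2          
Sales       | 2          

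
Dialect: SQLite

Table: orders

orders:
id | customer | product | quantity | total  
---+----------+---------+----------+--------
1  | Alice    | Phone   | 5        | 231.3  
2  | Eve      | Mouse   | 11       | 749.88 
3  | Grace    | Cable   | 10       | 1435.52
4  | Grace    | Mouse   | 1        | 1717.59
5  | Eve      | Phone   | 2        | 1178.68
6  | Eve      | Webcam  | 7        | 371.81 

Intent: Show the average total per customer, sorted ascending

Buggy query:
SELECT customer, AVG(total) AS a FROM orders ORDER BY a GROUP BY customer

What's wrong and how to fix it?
Bug: GROUP BY must precede ORDER BY

Fix: Move ORDER BY to the end, after GROUP BY

Corrected query:
SELECT customer, AVG(total) AS a FROM orders GROUP BY customer ORDER BY a

Result:
customer | a       
---------+---------
Alice    | 231.3   
Eve      | 766.79  
Grace    | 1576.555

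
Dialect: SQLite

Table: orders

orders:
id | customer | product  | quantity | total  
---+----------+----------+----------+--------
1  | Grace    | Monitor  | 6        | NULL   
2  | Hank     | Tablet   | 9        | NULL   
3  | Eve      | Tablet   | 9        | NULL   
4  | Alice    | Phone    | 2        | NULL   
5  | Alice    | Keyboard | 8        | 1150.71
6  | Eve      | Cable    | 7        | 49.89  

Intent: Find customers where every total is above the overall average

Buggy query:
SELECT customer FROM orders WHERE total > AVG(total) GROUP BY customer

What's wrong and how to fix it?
Bug: AVG() is an aggregate; it can't sit directly in WHERE

Fix: Compute the overall average in a scalar subquery and compare each group's MIN against it in HAVING

Corrected query:
SELECT customer FROM orders GROUP BY customer HAVING MIN(total) > (SELECT AVG(total) FROM orders)

Result:
customer
--------
Alice   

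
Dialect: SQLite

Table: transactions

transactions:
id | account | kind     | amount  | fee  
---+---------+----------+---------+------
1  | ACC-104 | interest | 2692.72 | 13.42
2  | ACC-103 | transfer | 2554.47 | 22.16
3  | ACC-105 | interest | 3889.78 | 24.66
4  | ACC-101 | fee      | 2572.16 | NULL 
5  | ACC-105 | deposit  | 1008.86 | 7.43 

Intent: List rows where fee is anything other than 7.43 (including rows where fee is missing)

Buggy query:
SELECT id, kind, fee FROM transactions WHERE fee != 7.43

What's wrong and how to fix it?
Bug: 'fee != 7.43' is unknown when fee is NULL, so NULL rows are silently excluded

Fix: Add an explicit OR fee IS NULL to include the missing-value rows

Corrected query:
SELECT id, kind, fee FROM transactions WHERE fee != 7.43 OR fee IS NULL

Result:
id | kind     | fee  
---+----------+------
1  | interest | 13.42
2  | transfer | 22.16
3  | interest | 24.66
4  | fee      | NULL 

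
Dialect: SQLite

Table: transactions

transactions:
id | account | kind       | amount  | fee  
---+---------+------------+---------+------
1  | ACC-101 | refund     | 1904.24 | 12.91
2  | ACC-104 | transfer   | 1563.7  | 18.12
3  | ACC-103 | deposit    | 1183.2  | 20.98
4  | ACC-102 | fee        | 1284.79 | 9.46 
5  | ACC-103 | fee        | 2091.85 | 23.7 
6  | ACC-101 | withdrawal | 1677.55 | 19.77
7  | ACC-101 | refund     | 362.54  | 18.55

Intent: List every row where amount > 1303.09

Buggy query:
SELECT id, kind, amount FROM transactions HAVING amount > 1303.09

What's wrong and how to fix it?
Bug: HAVING filters the output of aggregation, but this query has no GROUP BY and no aggregate functions, so SQLite rejects it (HAVING clause on a non-aggregate query); the condition here is per row

Fix: Replace HAVING with WHERE since the condition applies to individual rows

Corrected query:
SELECT id, kind, amount FROM transactions WHERE amount > 1303.09

Result:
id | kind       | amount 
---+------------+--------
1  | refund     | 1904.24
2  | transfer   | 1563.7 
5  | fee        | 2091.85
6  | withdrawal | 1677.55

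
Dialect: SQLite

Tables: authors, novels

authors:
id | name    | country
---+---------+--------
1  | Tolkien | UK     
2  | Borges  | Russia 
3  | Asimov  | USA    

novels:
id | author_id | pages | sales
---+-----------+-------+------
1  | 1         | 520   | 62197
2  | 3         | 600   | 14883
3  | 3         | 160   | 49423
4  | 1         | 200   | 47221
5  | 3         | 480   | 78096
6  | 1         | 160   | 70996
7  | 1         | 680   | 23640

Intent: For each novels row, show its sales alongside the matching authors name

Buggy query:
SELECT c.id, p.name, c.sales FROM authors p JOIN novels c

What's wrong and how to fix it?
Bug: Missing join condition: each novels row is matched to all authors rows instead of just its own

Fix: Add ON c.author_id = p.id to the JOIN

Corrected query:
SELECT c.id, p.name, c.sales FROM authors p JOIN novels c ON c.author_id = p.id

Result:
id | name    | sales
---+---------+------
1  | Tolkien | 62197
2  | Asimov  | 14883
3  | Asimov  | 49423
4  | Tolkien | 47221
5  | Asimov  | 78096
6  | Tolkien | 70996
7  | Tolkien | 23640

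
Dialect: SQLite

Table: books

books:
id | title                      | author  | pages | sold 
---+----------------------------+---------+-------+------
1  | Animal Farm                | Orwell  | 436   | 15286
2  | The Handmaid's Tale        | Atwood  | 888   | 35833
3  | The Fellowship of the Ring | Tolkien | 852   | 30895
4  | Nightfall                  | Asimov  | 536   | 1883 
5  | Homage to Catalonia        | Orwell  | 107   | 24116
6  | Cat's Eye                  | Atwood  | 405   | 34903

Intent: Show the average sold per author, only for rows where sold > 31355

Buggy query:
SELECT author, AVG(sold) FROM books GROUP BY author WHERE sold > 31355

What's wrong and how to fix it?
Bug: Row-level WHERE must come before GROUP BY in the clause order

Fix: Move the WHERE clause before GROUP BY

Corrected query:
SELECT author, AVG(sold) FROM books WHERE sold > 31355 GROUP BY author

Result:
author | AVG(sold)
-------+----------
Atwood | 35368    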